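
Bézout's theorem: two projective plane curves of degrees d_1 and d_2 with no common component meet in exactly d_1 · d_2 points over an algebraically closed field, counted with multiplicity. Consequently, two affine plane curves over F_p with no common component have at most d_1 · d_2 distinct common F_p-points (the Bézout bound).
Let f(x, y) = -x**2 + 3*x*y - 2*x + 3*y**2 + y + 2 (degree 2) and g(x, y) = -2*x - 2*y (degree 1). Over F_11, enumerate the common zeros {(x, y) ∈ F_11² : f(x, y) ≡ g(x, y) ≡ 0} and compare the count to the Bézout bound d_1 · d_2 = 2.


Common zeros: ∅; count = 0; Bézout bound = 2.

deg(f) = 2, deg(g) = 1, so Bézout bound = 2.
Scan x ∈ F_11. For each x, list the y ∈ F_11 with f(x, y) ≡ 0 and those with g(x, y) ≡ 0 (mod 11); the common zeros in that column are the intersection.
  x = 0: f ≡ 0 at y ∈ ∅; g ≡ 0 at y ∈ {0}; common: ∅.
  x = 1: f ≡ 0 at y ∈ ∅; g ≡ 0 at y ∈ {10}; common: ∅.
  x = 2: f ≡ 0 at y ∈ {8}; g ≡ 0 at y ∈ {9}; common: ∅.
  x = 3: f ≡ 0 at y ∈ {1, 3}; g ≡ 0 at y ∈ {8}; common: ∅.
  x = 4: f ≡ 0 at y ∈ {0, 3}; g ≡ 0 at y ∈ {7}; common: ∅.
  x = 5: f ≡ 0 at y ∈ {0, 2}; g ≡ 0 at y ∈ {6}; common: ∅.
  x = 6: f ≡ 0 at y ∈ {6}; g ≡ 0 at y ∈ {5}; common: ∅.
  x = 7: f ≡ 0 at y ∈ ∅; g ≡ 0 at y ∈ {4}; common: ∅.
  x = 8: f ≡ 0 at y ∈ ∅; g ≡ 0 at y ∈ {3}; common: ∅.
  x = 9: f ≡ 0 at y ∈ {1, 8}; g ≡ 0 at y ∈ {2}; common: ∅.
  x = 10: f ≡ 0 at y ∈ {2, 6}; g ≡ 0 at y ∈ {1}; common: ∅.
Collecting: common zeros = ∅, so the count is 0.
Comparison with the Bézout bound: 0 ≤ 2 = deg(f)·deg(g), as expected for curves with no common component (the affine F_11-count falls short of the bound because intersections may lie at infinity, over extension fields, or carry multiplicity).


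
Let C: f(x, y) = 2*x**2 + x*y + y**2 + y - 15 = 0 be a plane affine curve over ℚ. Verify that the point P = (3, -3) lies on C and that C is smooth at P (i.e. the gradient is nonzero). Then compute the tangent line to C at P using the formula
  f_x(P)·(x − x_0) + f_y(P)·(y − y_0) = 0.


Tangent line at P: 9*x - 2*y - 33 = 0.

Step 1: f(3, -3) = 0, so P lies on C.
Step 2: partial derivatives
  f_x(x, y) = 4*x + y, f_y(x, y) = x + 2*y + 1.
  f_x(P) = 9, f_y(P) = -2 (gradient nonzero, so P is smooth).
Step 3: tangent line at P: 9·(x − 3) + -2·(y − -3) = 0.
Expanding: 9*x - 2*y - 33 = 0.


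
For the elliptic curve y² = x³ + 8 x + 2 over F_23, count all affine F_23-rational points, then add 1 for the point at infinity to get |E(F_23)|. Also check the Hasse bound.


Affine points = {(0, 5), (0, 18), (2, 7), (2, 16), (4, 11), (4, 12), (5, 11), (5, 12), (6, 6), (6, 17), (8, 7), (8, 16), (10, 1), (10, 22), (11, 8), (11, 15), (12, 3), (12, 20), (13, 7), (13, 16), (14, 11), (14, 12), (15, 1), (15, 22), (21, 1), (21, 22), (22, 4), (22, 19)}; affine count = 28; |E(F_23)| = 29.

Discriminant check: Δ ∝ 4a³ + 27b² = 4·8³ + 27·2² = 4·512 + 27·4 ≡ 17 (mod 23). Nonzero ⇒ E is nonsingular.
For each x ∈ F_23, compute rhs = x³ + 8·x + 2 mod 23, then count y ∈ F_23 with y² ≡ rhs.
  x = 0: rhs = 2, matching y values: 5, 18 (2 points).
  x = 1: rhs = 11, matching y values: none (0 points).
  x = 2: rhs = 3, matching y values: 7, 16 (2 points).
  x = 3: rhs = 7, matching y values: none (0 points).
  x = 4: rhs = 6, matching y values: 11, 12 (2 points).
  x = 5: rhs = 6, matching y values: 11, 12 (2 points).
  x = 6: rhs = 13, matching y values: 6, 17 (2 points).
  x = 7: rhs = 10, matching y values: none (0 points).
  x = 8: rhs = 3, matching y values: 7, 16 (2 points).
  x = 9: rhs = 21, matching y values: none (0 points).
  x = 10: rhs = 1, matching y values: 1, 22 (2 points).
  x = 11: rhs = 18, matching y values: 8, 15 (2 points).
  x = 12: rhs = 9, matching y values: 3, 20 (2 points).
  x = 13: rhs = 3, matching y values: 7, 16 (2 points).
  x = 14: rhs = 6, matching y values: 11, 12 (2 points).
  x = 15: rhs = 1, matching y values: 1, 22 (2 points).
  x = 16: rhs = 17, matching y values: none (0 points).
  x = 17: rhs = 14, matching y values: none (0 points).
  x = 18: rhs = 21, matching y values: none (0 points).
  x = 19: rhs = 21, matching y values: none (0 points).
  x = 20: rhs = 20, matching y values: none (0 points).
  x = 21: rhs = 1, matching y values: 1, 22 (2 points).
  x = 22: rhs = 16, matching y values: 4, 19 (2 points).
Total affine count: 28.
Full point count |E(F_23)| = 28 + 1 = 29.
Hasse bound: |29 − (23+1)| = |5| = 5 ≤ 2√23 ≈ 9.5917 ✓.


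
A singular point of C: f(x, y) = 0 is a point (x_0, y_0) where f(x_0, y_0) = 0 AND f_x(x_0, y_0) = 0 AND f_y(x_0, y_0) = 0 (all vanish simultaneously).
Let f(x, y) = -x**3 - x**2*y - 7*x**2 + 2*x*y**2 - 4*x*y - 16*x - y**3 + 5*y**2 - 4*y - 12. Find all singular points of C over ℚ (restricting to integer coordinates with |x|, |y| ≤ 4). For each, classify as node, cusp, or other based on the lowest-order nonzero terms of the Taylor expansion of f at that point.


Singular points: {(-2, 0)}; classification: node.

Compute partial derivatives:
  f_x = -3*x**2 - 2*x*y - 14*x + 2*y**2 - 4*y - 16.
  f_y = -x**2 + 4*x*y - 4*x - 3*y**2 + 10*y - 4.
Scan x_0 ∈ {−4, ..., 4}. For each x_0, f_y(x_0, y) is a polynomial in y; find its integer roots y ∈ {−4, ..., 4}, then test f_x and f at those candidates.
  x = -4: f_y(-4, y) = -3*y**2 - 6*y - 4; no integer root y with |y| ≤ 4.
  x = -3: f_y(-3, y) = -3*y**2 - 2*y - 1; no integer root y with |y| ≤ 4.
  x = -2: f_y(-2, y) = -3*y**2 + 2*y; vanishes at y ∈ {0}. (-2, 0): f_x = 0, f = 0 — SINGULAR.
  x = -1: f_y(-1, y) = -3*y**2 + 6*y - 1; no integer root y with |y| ≤ 4.
  x = 0: f_y(0, y) = -3*y**2 + 10*y - 4; no integer root y with |y| ≤ 4.
  x = 1: f_y(1, y) = -3*y**2 + 14*y - 9; no integer root y with |y| ≤ 4.
  x = 2: f_y(2, y) = -3*y**2 + 18*y - 16; no integer root y with |y| ≤ 4.
  x = 3: f_y(3, y) = -3*y**2 + 22*y - 25; no integer root y with |y| ≤ 4.
  x = 4: f_y(4, y) = -3*y**2 + 26*y - 36; no integer root y with |y| ≤ 4.
Only singular point on the grid: (-2, 0).
Classify: substitute x = -2 + u, y = 0 + v and expand: f = -u**3 - u**2*v - u**2 + 2*u*v**2 - v**3 + v**2.
No constant or linear terms (consistent with a singular point). Quadratic part: -u**2 + v**2. Cubic part: -u**3 - u**2*v + 2*u*v**2 - v**3.
The quadratic part v**2 - u**2 = (v − u)(v + u) splits into two distinct linear factors, so there are two distinct tangent lines y − 0 = ±(x − -2) — this is a node (ordinary double point).
Classification: node.


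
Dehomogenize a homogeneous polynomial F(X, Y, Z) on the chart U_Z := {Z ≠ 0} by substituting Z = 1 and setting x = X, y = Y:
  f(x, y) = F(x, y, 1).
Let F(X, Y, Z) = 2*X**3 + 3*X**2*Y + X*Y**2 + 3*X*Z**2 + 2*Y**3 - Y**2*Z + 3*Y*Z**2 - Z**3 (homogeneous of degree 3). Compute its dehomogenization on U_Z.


f(x, y) = 2*x**3 + 3*x**2*y + x*y**2 + 3*x + 2*y**3 - y**2 + 3*y - 1

On U_Z we set Z = 1. Each monomial c·X^i·Y^j·Z^k in F becomes c·x^i·y^j·1^k = c·x^i·y^j.
Substituting Z = 1: F(X, Y, 1) = 2*x**3 + 3*x**2*y + x*y**2 + 3*x + 2*y**3 - y**2 + 3*y - 1.
Note: deg(f) ≤ deg(F) = 3; strict inequality happens when F is divisible by Z (lost terms).


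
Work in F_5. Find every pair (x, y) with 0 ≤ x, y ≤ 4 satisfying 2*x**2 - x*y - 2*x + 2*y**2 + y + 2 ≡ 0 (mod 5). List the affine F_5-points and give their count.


Affine F_5-points: {(0, 1), (1, 2), (1, 3), (4, 1), (4, 3)}; count = 5.

For each of the 25 pairs (x, y) ∈ F_5², evaluate f(x, y) mod 5. Record the zeros.
  x = 0: [0↦2, 1↦0, 2↦2, 3↦3, 4↦3]  zeros at y ∈ {1}
  x = 1: [0↦2, 1↦4, 2↦0, 3↦0, 4↦4]  zeros at y ∈ {2, 3}
  x = 2: [0↦1, 1↦2, 2↦2, 3↦1, 4↦4]  zeros at y ∈ ∅
  x = 3: [0↦4, 1↦4, 2↦3, 3↦1, 4↦3]  zeros at y ∈ ∅
  x = 4: [0↦1, 1↦0, 2↦3, 3↦0, 4↦1]  zeros at y ∈ {1, 3}
Collecting zeros: affine points = {(0, 1), (1, 2), (1, 3), (4, 1), (4, 3)}.
Total count |C(F_5)_aff| = 5.


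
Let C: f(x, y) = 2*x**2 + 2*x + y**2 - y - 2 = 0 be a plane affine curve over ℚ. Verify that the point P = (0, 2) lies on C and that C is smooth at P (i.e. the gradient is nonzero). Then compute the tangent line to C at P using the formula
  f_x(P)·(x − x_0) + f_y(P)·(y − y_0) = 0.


Tangent line at P: 2*x + 3*y - 6 = 0.

Step 1: f(0, 2) = 0, so P lies on C.
Step 2: partial derivatives
  f_x(x, y) = 4*x + 2, f_y(x, y) = 2*y - 1.
  f_x(P) = 2, f_y(P) = 3 (gradient nonzero, so P is smooth).
Step 3: tangent line at P: 2·(x − 0) + 3·(y − 2) = 0.
Expanding: 2*x + 3*y - 6 = 0.


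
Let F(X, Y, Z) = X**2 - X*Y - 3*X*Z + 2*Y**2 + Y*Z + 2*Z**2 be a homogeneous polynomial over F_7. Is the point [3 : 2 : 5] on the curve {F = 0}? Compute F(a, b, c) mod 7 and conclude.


F(3,2,5) ≡ 5 (mod 7); P is NOT on the curve.

Evaluate F(3, 2, 5) term-by-term (mod 7).
  X**2 ↦ 1·9·1·1 = 9
  -X*Y ↦ -1·3·2·1 = -6
  -3*X*Z ↦ -3·3·1·5 = -45
  2*Y**2 ↦ 2·1·4·1 = 8
  Y*Z ↦ 1·1·2·5 = 10
  2*Z**2 ↦ 2·1·1·25 = 50
Sum: F(3, 2, 5) = (9) + (-6) + (-45) + (8) + (10) + (50) = 26.
Reducing mod 7: 26 ≡ 5 (mod 7).
Since F(a, b, c) ≡ 5 ≠ 0 (mod 7), P does NOT lie on the curve.


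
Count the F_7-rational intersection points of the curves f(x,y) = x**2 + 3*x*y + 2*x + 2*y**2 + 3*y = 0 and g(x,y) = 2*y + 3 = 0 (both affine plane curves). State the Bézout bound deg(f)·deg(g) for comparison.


Common zeros: {(0, 2), (6, 2)}; count = 2; Bézout bound = 2.

deg(f) = 2, deg(g) = 1, so Bézout bound = 2.
Scan x ∈ F_7. For each x, list the y ∈ F_7 with f(x, y) ≡ 0 and those with g(x, y) ≡ 0 (mod 7); the common zeros in that column are the intersection.
  x = 0: f ≡ 0 at y ∈ {0, 2}; g ≡ 0 at y ∈ {2}; common: {2}.
  x = 1: f ≡ 0 at y ∈ ∅; g ≡ 0 at y ∈ {2}; common: ∅.
  x = 2: f ≡ 0 at y ∈ ∅; g ≡ 0 at y ∈ {2}; common: ∅.
  x = 3: f ≡ 0 at y ∈ ∅; g ≡ 0 at y ∈ {2}; common: ∅.
  x = 4: f ≡ 0 at y ∈ ∅; g ≡ 0 at y ∈ {2}; common: ∅.
  x = 5: f ≡ 0 at y ∈ {0, 5}; g ≡ 0 at y ∈ {2}; common: ∅.
  x = 6: f ≡ 0 at y ∈ {2, 5}; g ≡ 0 at y ∈ {2}; common: {2}.
Collecting: common zeros = {(0, 2), (6, 2)}, so the count is 2.
Comparison with the Bézout bound: 2 ≤ 2 = deg(f)·deg(g), as expected for curves with no common component (the bound is attained).


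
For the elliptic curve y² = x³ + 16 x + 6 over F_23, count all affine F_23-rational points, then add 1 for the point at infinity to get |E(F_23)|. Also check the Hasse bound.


Affine points = {(0, 11), (0, 12), (1, 0), (2, 0), (3, 9), (3, 14), (5, 2), (5, 21), (7, 1), (7, 22), (8, 5), (8, 18), (10, 4), (10, 19), (11, 8), (11, 15), (17, 4), (17, 19), (18, 10), (18, 13), (19, 4), (19, 19), (20, 0), (21, 9), (21, 14), (22, 9), (22, 14)}; affine count = 27; |E(F_23)| = 28.

Discriminant check: Δ ∝ 4a³ + 27b² = 4·16³ + 27·6² = 4·4096 + 27·36 ≡ 14 (mod 23). Nonzero ⇒ E is nonsingular.
For each x ∈ F_23, compute rhs = x³ + 16·x + 6 mod 23, then count y ∈ F_23 with y² ≡ rhs.
  x = 0: rhs = 6, matching y values: 11, 12 (2 points).
  x = 1: rhs = 0, matching y values: 0 (1 points).
  x = 2: rhs = 0, matching y values: 0 (1 points).
  x = 3: rhs = 12, matching y values: 9, 14 (2 points).
  x = 4: rhs = 19, matching y values: none (0 points).
  x = 5: rhs = 4, matching y values: 2, 21 (2 points).
  x = 6: rhs = 19, matching y values: none (0 points).
  x = 7: rhs = 1, matching y values: 1, 22 (2 points).
  x = 8: rhs = 2, matching y values: 5, 18 (2 points).
  x = 9: rhs = 5, matching y values: none (0 points).
  x = 10: rhs = 16, matching y values: 4, 19 (2 points).
  x = 11: rhs = 18, matching y values: 8, 15 (2 points).
  x = 12: rhs = 17, matching y values: none (0 points).
  x = 13: rhs = 19, matching y values: none (0 points).
  x = 14: rhs = 7, matching y values: none (0 points).
  x = 15: rhs = 10, matching y values: none (0 points).
  x = 16: rhs = 11, matching y values: none (0 points).
  x = 17: rhs = 16, matching y values: 4, 19 (2 points).
  x = 18: rhs = 8, matching y values: 10, 13 (2 points).
  x = 19: rhs = 16, matching y values: 4, 19 (2 points).
  x = 20: rhs = 0, matching y values: 0 (1 points).
  x = 21: rhs = 12, matching y values: 9, 14 (2 points).
  x = 22: rhs = 12, matching y values: 9, 14 (2 points).
Total affine count: 27.
Full point count |E(F_23)| = 27 + 1 = 28.
Hasse bound: |28 − (23+1)| = |4| = 4 ≤ 2√23 ≈ 9.5917 ✓.


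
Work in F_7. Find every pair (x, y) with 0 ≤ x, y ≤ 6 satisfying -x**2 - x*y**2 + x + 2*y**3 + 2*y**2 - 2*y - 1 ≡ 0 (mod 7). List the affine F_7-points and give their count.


Affine F_7-points: {(1, 1), (1, 3), (1, 6), (3, 0), (5, 0), (5, 2), (5, 3), (6, 1), (6, 2), (6, 6)}; count = 10.

For each of the 49 pairs (x, y) ∈ F_7², evaluate f(x, y) mod 7. Record the zeros.
  x = 0: [0↦6, 1↦1, 2↦5, 3↦2, 4↦4, 5↦2, 6↦1]  zeros at y ∈ ∅
  x = 1: [0↦6, 1↦0, 2↦1, 3↦0, 4↦2, 5↦5, 6↦0]  zeros at y ∈ {1, 3, 6}
  x = 2: [0↦4, 1↦4, 2↦2, 3↦3, 4↦5, 5↦6, 6↦4]  zeros at y ∈ ∅
  x = 3: [0↦0, 1↦6, 2↦1, 3↦4, 4↦6, 5↦5, 6↦6]  zeros at y ∈ {0}
  x = 4: [0↦1, 1↦6, 2↦5, 3↦3, 4↦5, 5↦2, 6↦6]  zeros at y ∈ ∅
  x = 5: [0↦0, 1↦4, 2↦0, 3↦0, 4↦2, 5↦4, 6↦4]  zeros at y ∈ {0, 2, 3}
  x = 6: [0↦4, 1↦0, 2↦0, 3↦2, 4↦4, 5↦4, 6↦0]  zeros at y ∈ {1, 2, 6}
Collecting zeros: affine points = {(1, 1), (1, 3), (1, 6), (3, 0), (5, 0), (5, 2), (5, 3), (6, 1), (6, 2), (6, 6)}.
Total count |C(F_7)_aff| = 10.


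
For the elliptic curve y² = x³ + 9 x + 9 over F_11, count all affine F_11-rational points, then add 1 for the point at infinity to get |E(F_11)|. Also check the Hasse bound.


Affine points = {(0, 3), (0, 8), (5, 5), (5, 6), (6, 2), (6, 9), (9, 4), (9, 7)}; affine count = 8; |E(F_11)| = 9.

Discriminant check: Δ ∝ 4a³ + 27b² = 4·9³ + 27·9² = 4·729 + 27·81 ≡ 10 (mod 11). Nonzero ⇒ E is nonsingular.
For each x ∈ F_11, compute rhs = x³ + 9·x + 9 mod 11, then count y ∈ F_11 with y² ≡ rhs.
  x = 0: rhs = 9, matching y values: 3, 8 (2 points).
  x = 1: rhs = 8, matching y values: none (0 points).
  x = 2: rhs = 2, matching y values: none (0 points).
  x = 3: rhs = 8, matching y values: none (0 points).
  x = 4: rhs = 10, matching y values: none (0 points).
  x = 5: rhs = 3, matching y values: 5, 6 (2 points).
  x = 6: rhs = 4, matching y values: 2, 9 (2 points).
  x = 7: rhs = 8, matching y values: none (0 points).
  x = 8: rhs = 10, matching y values: none (0 points).
  x = 9: rhs = 5, matching y values: 4, 7 (2 points).
  x = 10: rhs = 10, matching y values: none (0 points).
Total affine count: 8.
Full point count |E(F_11)| = 8 + 1 = 9.
Hasse bound: |9 − (11+1)| = |-3| = 3 ≤ 2√11 ≈ 6.6332 ✓.


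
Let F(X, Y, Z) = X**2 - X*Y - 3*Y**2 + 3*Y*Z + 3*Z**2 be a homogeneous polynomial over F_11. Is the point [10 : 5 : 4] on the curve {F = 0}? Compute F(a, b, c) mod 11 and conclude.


F(10,5,4) ≡ 6 (mod 11); P is NOT on the curve.

Evaluate F(10, 5, 4) term-by-term (mod 11).
  X**2 ↦ 1·100·1·1 = 100
  -X*Y ↦ -1·10·5·1 = -50
  -3*Y**2 ↦ -3·1·25·1 = -75
  3*Y*Z ↦ 3·1·5·4 = 60
  3*Z**2 ↦ 3·1·1·16 = 48
Sum: F(10, 5, 4) = (100) + (-50) + (-75) + (60) + (48) = 83.
Reducing mod 11: 83 ≡ 6 (mod 11).
Since F(a, b, c) ≡ 6 ≠ 0 (mod 11), P does NOT lie on the curve.


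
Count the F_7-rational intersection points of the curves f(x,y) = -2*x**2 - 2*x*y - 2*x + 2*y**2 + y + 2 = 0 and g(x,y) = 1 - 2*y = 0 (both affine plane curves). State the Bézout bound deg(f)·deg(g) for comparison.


Common zeros: ∅; count = 0; Bézout bound = 2.

deg(f) = 2, deg(g) = 1, so Bézout bound = 2.
Scan x ∈ F_7. For each x, list the y ∈ F_7 with f(x, y) ≡ 0 and those with g(x, y) ≡ 0 (mod 7); the common zeros in that column are the intersection.
  x = 0: f ≡ 0 at y ∈ ∅; g ≡ 0 at y ∈ {4}; common: ∅.
  x = 1: f ≡ 0 at y ∈ ∅; g ≡ 0 at y ∈ {4}; common: ∅.
  x = 2: f ≡ 0 at y ∈ ∅; g ≡ 0 at y ∈ {4}; common: ∅.
  x = 3: f ≡ 0 at y ∈ ∅; g ≡ 0 at y ∈ {4}; common: ∅.
  x = 4: f ≡ 0 at y ∈ ∅; g ≡ 0 at y ∈ {4}; common: ∅.
  x = 5: f ≡ 0 at y ∈ ∅; g ≡ 0 at y ∈ {4}; common: ∅.
  x = 6: f ≡ 0 at y ∈ {1}; g ≡ 0 at y ∈ {4}; common: ∅.
Collecting: common zeros = ∅, so the count is 0.
Comparison with the Bézout bound: 0 ≤ 2 = deg(f)·deg(g), as expected for curves with no common component (the affine F_7-count falls short of the bound because intersections may lie at infinity, over extension fields, or carry multiplicity).


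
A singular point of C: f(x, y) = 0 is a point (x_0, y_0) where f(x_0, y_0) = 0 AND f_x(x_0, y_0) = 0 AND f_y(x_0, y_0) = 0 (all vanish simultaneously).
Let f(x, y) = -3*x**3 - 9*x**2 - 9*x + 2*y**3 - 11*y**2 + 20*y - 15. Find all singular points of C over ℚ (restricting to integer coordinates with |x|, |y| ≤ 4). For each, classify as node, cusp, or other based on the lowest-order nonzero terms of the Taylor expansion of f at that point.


Singular points: {(-1, 2)}; classification: cusp.

Compute partial derivatives:
  f_x = -9*x**2 - 18*x - 9.
  f_y = 6*y**2 - 22*y + 20.
Scan x_0 ∈ {−4, ..., 4}. For each x_0, f_y(x_0, y) is a polynomial in y; find its integer roots y ∈ {−4, ..., 4}, then test f_x and f at those candidates.
  x = -4: f_y(-4, y) = 6*y**2 - 22*y + 20; vanishes at y ∈ {2}. (-4, 2): f_x = -81 ≠ 0.
  x = -3: f_y(-3, y) = 6*y**2 - 22*y + 20; vanishes at y ∈ {2}. (-3, 2): f_x = -36 ≠ 0.
  x = -2: f_y(-2, y) = 6*y**2 - 22*y + 20; vanishes at y ∈ {2}. (-2, 2): f_x = -9 ≠ 0.
  x = -1: f_y(-1, y) = 6*y**2 - 22*y + 20; vanishes at y ∈ {2}. (-1, 2): f_x = 0, f = 0 — SINGULAR.
  x = 0: f_y(0, y) = 6*y**2 - 22*y + 20; vanishes at y ∈ {2}. (0, 2): f_x = -9 ≠ 0.
  x = 1: f_y(1, y) = 6*y**2 - 22*y + 20; vanishes at y ∈ {2}. (1, 2): f_x = -36 ≠ 0.
  x = 2: f_y(2, y) = 6*y**2 - 22*y + 20; vanishes at y ∈ {2}. (2, 2): f_x = -81 ≠ 0.
  x = 3: f_y(3, y) = 6*y**2 - 22*y + 20; vanishes at y ∈ {2}. (3, 2): f_x = -144 ≠ 0.
  x = 4: f_y(4, y) = 6*y**2 - 22*y + 20; vanishes at y ∈ {2}. (4, 2): f_x = -225 ≠ 0.
Only singular point on the grid: (-1, 2).
Classify: substitute x = -1 + u, y = 2 + v and expand: f = -3*u**3 + 2*v**3 + v**2.
No constant or linear terms (consistent with a singular point). Quadratic part: v**2. Cubic part: -3*u**3 + 2*v**3.
The quadratic part v**2 is a perfect square, so there is a single (double) tangent line v = 0, i.e. y = 2. Restricting the cubic part to that line (v = 0) leaves -3*u**3 ≠ 0, so f is not divisible by v and the branch is v² ≈ 3*u**3 to lowest order — this is a cusp.
Classification: cusp.


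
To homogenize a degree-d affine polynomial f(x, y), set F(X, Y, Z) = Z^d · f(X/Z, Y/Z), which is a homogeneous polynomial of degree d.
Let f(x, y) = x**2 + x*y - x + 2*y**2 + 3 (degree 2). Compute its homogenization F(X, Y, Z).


F(X, Y, Z) = X**2 + X*Y - X*Z + 2*Y**2 + 3*Z**2

deg(f) = 2.
Substitute x = X/Z, y = Y/Z into f, then multiply by Z^2.
  monomial 1·x^2·y^0 ↦ 1·X^2·Y^0·Z^0.
  monomial 1·x^1·y^1 ↦ 1·X^1·Y^1·Z^0.
  monomial -1·x^1·y^0 ↦ -1·X^1·Y^0·Z^1.
  monomial 2·x^0·y^2 ↦ 2·X^0·Y^2·Z^0.
  monomial 3·x^0·y^0 ↦ 3·X^0·Y^0·Z^2.
Collecting: F(X, Y, Z) = X**2 + X*Y - X*Z + 2*Y**2 + 3*Z**2.


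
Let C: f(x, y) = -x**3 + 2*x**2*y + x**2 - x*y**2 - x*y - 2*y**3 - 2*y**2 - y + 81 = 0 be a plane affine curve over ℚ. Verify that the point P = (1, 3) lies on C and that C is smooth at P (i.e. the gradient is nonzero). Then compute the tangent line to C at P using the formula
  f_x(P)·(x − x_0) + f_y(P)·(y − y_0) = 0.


Tangent line at P: -x - 72*y + 217 = 0.

Step 1: f(1, 3) = 0, so P lies on C.
Step 2: partial derivatives
  f_x(x, y) = -3*x**2 + 4*x*y + 2*x - y**2 - y, f_y(x, y) = 2*x**2 - 2*x*y - x - 6*y**2 - 4*y - 1.
  f_x(P) = -1, f_y(P) = -72 (gradient nonzero, so P is smooth).
Step 3: tangent line at P: -1·(x − 1) + -72·(y − 3) = 0.
Expanding: -x - 72*y + 217 = 0.


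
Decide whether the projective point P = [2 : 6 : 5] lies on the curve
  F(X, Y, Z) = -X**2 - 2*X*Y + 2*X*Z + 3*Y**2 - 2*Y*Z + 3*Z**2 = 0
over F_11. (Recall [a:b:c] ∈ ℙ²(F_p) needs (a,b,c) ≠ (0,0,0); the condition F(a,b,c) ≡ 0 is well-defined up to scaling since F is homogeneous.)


F(2,6,5) ≡ 5 (mod 11); P is NOT on the curve.

Evaluate F(2, 6, 5) term-by-term (mod 11).
  -X**2 ↦ -1·4·1·1 = -4
  -2*X*Y ↦ -2·2·6·1 = -24
  2*X*Z ↦ 2·2·1·5 = 20
  3*Y**2 ↦ 3·1·36·1 = 108
  -2*Y*Z ↦ -2·1·6·5 = -60
  3*Z**2 ↦ 3·1·1·25 = 75
Sum: F(2, 6, 5) = (-4) + (-24) + (20) + (108) + (-60) + (75) = 115.
Reducing mod 11: 115 ≡ 5 (mod 11).
Since F(a, b, c) ≡ 5 ≠ 0 (mod 11), P does NOT lie on the curve.


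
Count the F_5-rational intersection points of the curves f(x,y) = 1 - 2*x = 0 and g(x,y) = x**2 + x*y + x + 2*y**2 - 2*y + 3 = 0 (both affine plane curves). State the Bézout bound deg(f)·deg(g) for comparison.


Common zeros: {(3, 0), (3, 2)}; count = 2; Bézout bound = 2.

deg(f) = 1, deg(g) = 2, so Bézout bound = 2.
Scan x ∈ F_5. For each x, list the y ∈ F_5 with f(x, y) ≡ 0 and those with g(x, y) ≡ 0 (mod 5); the common zeros in that column are the intersection.
  x = 0: f ≡ 0 at y ∈ ∅; g ≡ 0 at y ∈ {3}; common: ∅.
  x = 1: f ≡ 0 at y ∈ ∅; g ≡ 0 at y ∈ {0, 3}; common: ∅.
  x = 2: f ≡ 0 at y ∈ ∅; g ≡ 0 at y ∈ ∅; common: ∅.
  x = 3: f ≡ 0 at y ∈ {0, 1, 2, 3, 4}; g ≡ 0 at y ∈ {0, 2}; common: {0, 2}.
  x = 4: f ≡ 0 at y ∈ ∅; g ≡ 0 at y ∈ {2}; common: ∅.
Collecting: common zeros = {(3, 0), (3, 2)}, so the count is 2.
Comparison with the Bézout bound: 2 ≤ 2 = deg(f)·deg(g), as expected for curves with no common component (the bound is attained).


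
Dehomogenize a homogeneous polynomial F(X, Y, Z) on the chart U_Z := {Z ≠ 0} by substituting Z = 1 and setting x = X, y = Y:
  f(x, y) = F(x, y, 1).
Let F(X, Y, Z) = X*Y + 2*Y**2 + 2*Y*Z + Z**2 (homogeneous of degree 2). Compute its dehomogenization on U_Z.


f(x, y) = x*y + 2*y**2 + 2*y + 1

On U_Z we set Z = 1. Each monomial c·X^i·Y^j·Z^k in F becomes c·x^i·y^j·1^k = c·x^i·y^j.
Substituting Z = 1: F(X, Y, 1) = x*y + 2*y**2 + 2*y + 1.
Note: deg(f) ≤ deg(F) = 2; strict inequality happens when F is divisible by Z (lost terms).


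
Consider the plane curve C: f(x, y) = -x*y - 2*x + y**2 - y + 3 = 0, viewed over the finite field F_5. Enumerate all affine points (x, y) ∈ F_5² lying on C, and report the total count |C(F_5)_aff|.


Affine F_5-points: {(0, 2), (0, 4), (1, 1), (4, 0)}; count = 4.

For each of the 25 pairs (x, y) ∈ F_5², evaluate f(x, y) mod 5. Record the zeros.
  x = 0: [0↦3, 1↦3, 2↦0, 3↦4, 4↦0]  zeros at y ∈ {2, 4}
  x = 1: [0↦1, 1↦0, 2↦1, 3↦4, 4↦4]  zeros at y ∈ {1}
  x = 2: [0↦4, 1↦2, 2↦2, 3↦4, 4↦3]  zeros at y ∈ ∅
  x = 3: [0↦2, 1↦4, 2↦3, 3↦4, 4↦2]  zeros at y ∈ ∅
  x = 4: [0↦0, 1↦1, 2↦4, 3↦4, 4↦1]  zeros at y ∈ {0}
Collecting zeros: affine points = {(0, 2), (0, 4), (1, 1), (4, 0)}.
Total count |C(F_5)_aff| = 4.


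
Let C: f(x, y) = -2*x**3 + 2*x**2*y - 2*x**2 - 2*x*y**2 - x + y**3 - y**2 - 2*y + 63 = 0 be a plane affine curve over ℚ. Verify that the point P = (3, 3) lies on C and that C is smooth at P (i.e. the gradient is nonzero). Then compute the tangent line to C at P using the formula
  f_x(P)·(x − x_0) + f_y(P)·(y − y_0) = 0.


Tangent line at P: -49*x + y + 144 = 0.

Step 1: f(3, 3) = 0, so P lies on C.
Step 2: partial derivatives
  f_x(x, y) = -6*x**2 + 4*x*y - 4*x - 2*y**2 - 1, f_y(x, y) = 2*x**2 - 4*x*y + 3*y**2 - 2*y - 2.
  f_x(P) = -49, f_y(P) = 1 (gradient nonzero, so P is smooth).
Step 3: tangent line at P: -49·(x − 3) + 1·(y − 3) = 0.
Expanding: -49*x + y + 144 = 0.


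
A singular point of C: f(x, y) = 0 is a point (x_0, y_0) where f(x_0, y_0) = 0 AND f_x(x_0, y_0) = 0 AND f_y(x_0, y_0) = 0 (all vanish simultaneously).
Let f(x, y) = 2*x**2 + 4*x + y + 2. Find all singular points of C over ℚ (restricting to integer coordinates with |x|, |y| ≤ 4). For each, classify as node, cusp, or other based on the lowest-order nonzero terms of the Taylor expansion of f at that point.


No singular points in the scanned grid; C is smooth there.

Compute partial derivatives:
  f_x = 4*x + 4.
  f_y = 1.
f_y = 1 is a nonzero constant, so f_y never vanishes: no point (x, y) can satisfy f = f_x = f_y = 0. In particular no (x, y) ∈ {−4, ..., 4}² is singular; the curve is smooth.


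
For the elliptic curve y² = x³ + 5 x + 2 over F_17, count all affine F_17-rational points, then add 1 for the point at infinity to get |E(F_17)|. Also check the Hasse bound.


Affine points = {(0, 6), (0, 11), (1, 5), (1, 12), (4, 1), (4, 16), (5, 4), (5, 13), (10, 7), (10, 10), (15, 1), (15, 16), (16, 8), (16, 9)}; affine count = 14; |E(F_17)| = 15.

Discriminant check: Δ ∝ 4a³ + 27b² = 4·5³ + 27·2² = 4·125 + 27·4 ≡ 13 (mod 17). Nonzero ⇒ E is nonsingular.
For each x ∈ F_17, compute rhs = x³ + 5·x + 2 mod 17, then count y ∈ F_17 with y² ≡ rhs.
  x = 0: rhs = 2, matching y values: 6, 11 (2 points).
  x = 1: rhs = 8, matching y values: 5, 12 (2 points).
  x = 2: rhs = 3, matching y values: none (0 points).
  x = 3: rhs = 10, matching y values: none (0 points).
  x = 4: rhs = 1, matching y values: 1, 16 (2 points).
  x = 5: rhs = 16, matching y values: 4, 13 (2 points).
  x = 6: rhs = 10, matching y values: none (0 points).
  x = 7: rhs = 6, matching y values: none (0 points).
  x = 8: rhs = 10, matching y values: none (0 points).
  x = 9: rhs = 11, matching y values: none (0 points).
  x = 10: rhs = 15, matching y values: 7, 10 (2 points).
  x = 11: rhs = 11, matching y values: none (0 points).
  x = 12: rhs = 5, matching y values: none (0 points).
  x = 13: rhs = 3, matching y values: none (0 points).
  x = 14: rhs = 11, matching y values: none (0 points).
  x = 15: rhs = 1, matching y values: 1, 16 (2 points).
  x = 16: rhs = 13, matching y values: 8, 9 (2 points).
Total affine count: 14.
Full point count |E(F_17)| = 14 + 1 = 15.
Hasse bound: |15 − (17+1)| = |-3| = 3 ≤ 2√17 ≈ 8.2462 ✓.


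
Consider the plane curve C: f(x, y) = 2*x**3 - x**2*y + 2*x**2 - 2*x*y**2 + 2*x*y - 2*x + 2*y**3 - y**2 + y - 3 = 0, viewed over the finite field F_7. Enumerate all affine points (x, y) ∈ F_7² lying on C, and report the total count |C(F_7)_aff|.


Affine F_7-points: {(0, 6), (1, 1), (1, 2), (2, 5), (3, 0), (3, 1), (3, 6), (4, 4), (5, 0), (5, 2), (6, 1), (6, 3), (6, 6)}; count = 13.

For each of the 49 pairs (x, y) ∈ F_7², evaluate f(x, y) mod 7. Record the zeros.
  x = 0: [0↦4, 1↦6, 2↦4, 3↦3, 4↦1, 5↦3, 6↦0]  zeros at y ∈ {6}
  x = 1: [0↦6, 1↦0, 2↦0, 3↦4, 4↦3, 5↦2, 6↦6]  zeros at y ∈ {1, 2}
  x = 2: [0↦3, 1↦1, 2↦1, 3↦1, 4↦6, 5↦0, 6↦2]  zeros at y ∈ {5}
  x = 3: [0↦0, 1↦0, 2↦5, 3↦6, 4↦1, 5↦2, 6↦0]  zeros at y ∈ {0, 1, 6}
  x = 4: [0↦2, 1↦2, 2↦3, 3↦3, 4↦0, 5↦6, 6↦5]  zeros at y ∈ {4}
  x = 5: [0↦0, 1↦5, 2↦0, 3↦4, 4↦1, 5↦3, 6↦1]  zeros at y ∈ {0, 2}
  x = 6: [0↦6, 1↦0, 2↦1, 3↦0, 4↦2, 5↦5, 6↦0]  zeros at y ∈ {1, 3, 6}
Collecting zeros: affine points = {(0, 6), (1, 1), (1, 2), (2, 5), (3, 0), (3, 1), (3, 6), (4, 4), (5, 0), (5, 2), (6, 1), (6, 3), (6, 6)}.
Total count |C(F_7)_aff| = 13.


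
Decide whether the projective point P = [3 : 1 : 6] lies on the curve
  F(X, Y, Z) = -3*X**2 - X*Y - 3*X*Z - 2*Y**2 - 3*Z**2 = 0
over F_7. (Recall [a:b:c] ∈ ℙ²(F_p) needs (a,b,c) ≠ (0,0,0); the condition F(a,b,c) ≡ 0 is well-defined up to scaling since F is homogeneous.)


F(3,1,6) ≡ 2 (mod 7); P is NOT on the curve.

Evaluate F(3, 1, 6) term-by-term (mod 7).
  -3*X**2 ↦ -3·9·1·1 = -27
  -X*Y ↦ -1·3·1·1 = -3
  -3*X*Z ↦ -3·3·1·6 = -54
  -2*Y**2 ↦ -2·1·1·1 = -2
  -3*Z**2 ↦ -3·1·1·36 = -108
Sum: F(3, 1, 6) = (-27) + (-3) + (-54) + (-2) + (-108) = -194.
Reducing mod 7: -194 ≡ 2 (mod 7).
Since F(a, b, c) ≡ 2 ≠ 0 (mod 7), P does NOT lie on the curve.


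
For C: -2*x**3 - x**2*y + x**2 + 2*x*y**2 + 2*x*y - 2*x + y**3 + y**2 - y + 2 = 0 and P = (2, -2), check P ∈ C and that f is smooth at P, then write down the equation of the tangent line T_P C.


Tangent line at P: -10*x - 9*y + 2 = 0.

Step 1: f(2, -2) = 0, so P lies on C.
Step 2: partial derivatives
  f_x(x, y) = -6*x**2 - 2*x*y + 2*x + 2*y**2 + 2*y - 2, f_y(x, y) = -x**2 + 4*x*y + 2*x + 3*y**2 + 2*y - 1.
  f_x(P) = -10, f_y(P) = -9 (gradient nonzero, so P is smooth).
Step 3: tangent line at P: -10·(x − 2) + -9·(y − -2) = 0.
Expanding: -10*x - 9*y + 2 = 0.


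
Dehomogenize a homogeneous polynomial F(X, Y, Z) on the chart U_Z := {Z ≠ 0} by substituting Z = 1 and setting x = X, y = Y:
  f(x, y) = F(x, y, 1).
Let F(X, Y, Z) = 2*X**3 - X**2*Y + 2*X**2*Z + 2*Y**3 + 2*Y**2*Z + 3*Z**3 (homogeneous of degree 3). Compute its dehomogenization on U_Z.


f(x, y) = 2*x**3 - x**2*y + 2*x**2 + 2*y**3 + 2*y**2 + 3

On U_Z we set Z = 1. Each monomial c·X^i·Y^j·Z^k in F becomes c·x^i·y^j·1^k = c·x^i·y^j.
Substituting Z = 1: F(X, Y, 1) = 2*x**3 - x**2*y + 2*x**2 + 2*y**3 + 2*y**2 + 3.
Note: deg(f) ≤ deg(F) = 3; strict inequality happens when F is divisible by Z (lost terms).


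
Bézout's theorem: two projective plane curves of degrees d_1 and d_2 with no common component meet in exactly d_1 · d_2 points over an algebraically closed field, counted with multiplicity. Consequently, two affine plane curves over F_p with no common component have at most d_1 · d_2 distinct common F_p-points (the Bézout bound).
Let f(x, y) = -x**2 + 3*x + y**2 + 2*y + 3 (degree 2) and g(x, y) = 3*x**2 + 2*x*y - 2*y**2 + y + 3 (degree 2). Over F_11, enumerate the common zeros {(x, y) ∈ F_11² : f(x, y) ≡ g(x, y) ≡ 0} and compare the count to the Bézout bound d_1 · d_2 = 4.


Common zeros: {(0, 7), (6, 3)}; count = 2; Bézout bound = 4.

deg(f) = 2, deg(g) = 2, so Bézout bound = 4.
Scan x ∈ F_11. For each x, list the y ∈ F_11 with f(x, y) ≡ 0 and those with g(x, y) ≡ 0 (mod 11); the common zeros in that column are the intersection.
  x = 0: f ≡ 0 at y ∈ {2, 7}; g ≡ 0 at y ∈ {7, 10}; common: {7}.
  x = 1: f ≡ 0 at y ∈ ∅; g ≡ 0 at y ∈ ∅; common: ∅.
  x = 2: f ≡ 0 at y ∈ ∅; g ≡ 0 at y ∈ ∅; common: ∅.
  x = 3: f ≡ 0 at y ∈ {2, 7}; g ≡ 0 at y ∈ {3, 6}; common: ∅.
  x = 4: f ≡ 0 at y ∈ ∅; g ≡ 0 at y ∈ {4, 6}; common: ∅.
  x = 5: f ≡ 0 at y ∈ ∅; g ≡ 0 at y ∈ ∅; common: ∅.
  x = 6: f ≡ 0 at y ∈ {3, 6}; g ≡ 0 at y ∈ {3, 9}; common: {3}.
  x = 7: f ≡ 0 at y ∈ {1, 8}; g ≡ 0 at y ∈ ∅; common: ∅.
  x = 8: f ≡ 0 at y ∈ {3, 6}; g ≡ 0 at y ∈ {4, 10}; common: ∅.
  x = 9: f ≡ 0 at y ∈ ∅; g ≡ 0 at y ∈ ∅; common: ∅.
  x = 10: f ≡ 0 at y ∈ ∅; g ≡ 0 at y ∈ {7, 9}; common: ∅.
Collecting: common zeros = {(0, 7), (6, 3)}, so the count is 2.
Comparison with the Bézout bound: 2 ≤ 4 = deg(f)·deg(g), as expected for curves with no common component (the affine F_11-count falls short of the bound because intersections may lie at infinity, over extension fields, or carry multiplicity).


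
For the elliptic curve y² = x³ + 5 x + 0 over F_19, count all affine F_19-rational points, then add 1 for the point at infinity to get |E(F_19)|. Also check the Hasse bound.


Affine points = {(0, 0), (1, 5), (1, 14), (3, 2), (3, 17), (5, 6), (5, 13), (7, 6), (7, 13), (8, 1), (8, 18), (10, 9), (10, 10), (13, 1), (13, 18), (15, 7), (15, 12), (17, 1), (17, 18)}; affine count = 19; |E(F_19)| = 20.

Discriminant check: Δ ∝ 4a³ + 27b² = 4·5³ + 27·0² = 4·125 + 27·0 ≡ 6 (mod 19). Nonzero ⇒ E is nonsingular.
For each x ∈ F_19, compute rhs = x³ + 5·x + 0 mod 19, then count y ∈ F_19 with y² ≡ rhs.
  x = 0: rhs = 0, matching y values: 0 (1 points).
  x = 1: rhs = 6, matching y values: 5, 14 (2 points).
  x = 2: rhs = 18, matching y values: none (0 points).
  x = 3: rhs = 4, matching y values: 2, 17 (2 points).
  x = 4: rhs = 8, matching y values: none (0 points).
  x = 5: rhs = 17, matching y values: 6, 13 (2 points).
  x = 6: rhs = 18, matching y values: none (0 points).
  x = 7: rhs = 17, matching y values: 6, 13 (2 points).
  x = 8: rhs = 1, matching y values: 1, 18 (2 points).
  x = 9: rhs = 14, matching y values: none (0 points).
  x = 10: rhs = 5, matching y values: 9, 10 (2 points).
  x = 11: rhs = 18, matching y values: none (0 points).
  x = 12: rhs = 2, matching y values: none (0 points).
  x = 13: rhs = 1, matching y values: 1, 18 (2 points).
  x = 14: rhs = 2, matching y values: none (0 points).
  x = 15: rhs = 11, matching y values: 7, 12 (2 points).
  x = 16: rhs = 15, matching y values: none (0 points).
  x = 17: rhs = 1, matching y values: 1, 18 (2 points).
  x = 18: rhs = 13, matching y values: none (0 points).
Total affine count: 19.
Full point count |E(F_19)| = 19 + 1 = 20.
Hasse bound: |20 − (19+1)| = |0| = 0 ≤ 2√19 ≈ 8.7178 ✓.


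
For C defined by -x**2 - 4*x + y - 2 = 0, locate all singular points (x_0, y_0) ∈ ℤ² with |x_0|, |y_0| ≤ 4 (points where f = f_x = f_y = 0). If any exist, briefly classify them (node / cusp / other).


No singular points in the scanned grid; C is smooth there.

Compute partial derivatives:
  f_x = -2*x - 4.
  f_y = 1.
f_y = 1 is a nonzero constant, so f_y never vanishes: no point (x, y) can satisfy f = f_x = f_y = 0. In particular no (x, y) ∈ {−4, ..., 4}² is singular; the curve is smooth.


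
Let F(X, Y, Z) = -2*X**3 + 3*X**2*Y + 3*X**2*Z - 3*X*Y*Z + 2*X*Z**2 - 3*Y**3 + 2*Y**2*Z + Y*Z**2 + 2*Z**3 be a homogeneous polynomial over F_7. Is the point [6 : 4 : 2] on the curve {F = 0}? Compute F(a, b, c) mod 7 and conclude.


F(6,4,2) ≡ 3 (mod 7); P is NOT on the curve.

Evaluate F(6, 4, 2) term-by-term (mod 7).
  -2*X**3 ↦ -2·216·1·1 = -432
  3*X**2*Y ↦ 3·36·4·1 = 432
  3*X**2*Z ↦ 3·36·1·2 = 216
  -3*X*Y*Z ↦ -3·6·4·2 = -144
  2*X*Z**2 ↦ 2·6·1·4 = 48
  -3*Y**3 ↦ -3·1·64·1 = -192
  2*Y**2*Z ↦ 2·1·16·2 = 64
  Y*Z**2 ↦ 1·1·4·4 = 16
  2*Z**3 ↦ 2·1·1·8 = 16
Sum: F(6, 4, 2) = (-432) + (432) + (216) + (-144) + (48) + (-192) + (64) + (16) + (16) = 24.
Reducing mod 7: 24 ≡ 3 (mod 7).
Since F(a, b, c) ≡ 3 ≠ 0 (mod 7), P does NOT lie on the curve.


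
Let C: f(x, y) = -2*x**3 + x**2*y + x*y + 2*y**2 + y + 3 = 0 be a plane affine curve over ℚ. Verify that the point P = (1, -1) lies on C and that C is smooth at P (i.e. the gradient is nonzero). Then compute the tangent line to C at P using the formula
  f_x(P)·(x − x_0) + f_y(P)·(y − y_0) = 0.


Tangent line at P: -9*x - y + 8 = 0.

Step 1: f(1, -1) = 0, so P lies on C.
Step 2: partial derivatives
  f_x(x, y) = -6*x**2 + 2*x*y + y, f_y(x, y) = x**2 + x + 4*y + 1.
  f_x(P) = -9, f_y(P) = -1 (gradient nonzero, so P is smooth).
Step 3: tangent line at P: -9·(x − 1) + -1·(y − -1) = 0.
Expanding: -9*x - y + 8 = 0.


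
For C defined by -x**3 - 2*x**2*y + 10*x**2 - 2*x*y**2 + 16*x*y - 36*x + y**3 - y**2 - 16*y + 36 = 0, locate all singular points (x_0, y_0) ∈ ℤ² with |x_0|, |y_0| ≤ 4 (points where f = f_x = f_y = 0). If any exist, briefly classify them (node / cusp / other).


Singular points: {(2, 2)}; classification: cusp.

Compute partial derivatives:
  f_x = -3*x**2 - 4*x*y + 20*x - 2*y**2 + 16*y - 36.
  f_y = -2*x**2 - 4*x*y + 16*x + 3*y**2 - 2*y - 16.
Scan x_0 ∈ {−4, ..., 4}. For each x_0, f_y(x_0, y) is a polynomial in y; find its integer roots y ∈ {−4, ..., 4}, then test f_x and f at those candidates.
  x = -4: f_y(-4, y) = 3*y**2 + 14*y - 112; no integer root y with |y| ≤ 4.
  x = -3: f_y(-3, y) = 3*y**2 + 10*y - 82; no integer root y with |y| ≤ 4.
  x = -2: f_y(-2, y) = 3*y**2 + 6*y - 56; no integer root y with |y| ≤ 4.
  x = -1: f_y(-1, y) = 3*y**2 + 2*y - 34; no integer root y with |y| ≤ 4.
  x = 0: f_y(0, y) = 3*y**2 - 2*y - 16; vanishes at y ∈ {-2}. (0, -2): f_x = -76 ≠ 0.
  x = 1: f_y(1, y) = 3*y**2 - 6*y - 2; no integer root y with |y| ≤ 4.
  x = 2: f_y(2, y) = 3*y**2 - 10*y + 8; vanishes at y ∈ {2}. (2, 2): f_x = 0, f = 0 — SINGULAR.
  x = 3: f_y(3, y) = 3*y**2 - 14*y + 14; no integer root y with |y| ≤ 4.
  x = 4: f_y(4, y) = 3*y**2 - 18*y + 16; no integer root y with |y| ≤ 4.
Only singular point on the grid: (2, 2).
Classify: substitute x = 2 + u, y = 2 + v and expand: f = -u**3 - 2*u**2*v - 2*u*v**2 + v**3 + v**2.
No constant or linear terms (consistent with a singular point). Quadratic part: v**2. Cubic part: -u**3 - 2*u**2*v - 2*u*v**2 + v**3.
The quadratic part v**2 is a perfect square, so there is a single (double) tangent line v = 0, i.e. y = 2. Restricting the cubic part to that line (v = 0) leaves -u**3 ≠ 0, so f is not divisible by v and the branch is v² ≈ u**3 to lowest order — this is a cusp.
Classification: cusp.


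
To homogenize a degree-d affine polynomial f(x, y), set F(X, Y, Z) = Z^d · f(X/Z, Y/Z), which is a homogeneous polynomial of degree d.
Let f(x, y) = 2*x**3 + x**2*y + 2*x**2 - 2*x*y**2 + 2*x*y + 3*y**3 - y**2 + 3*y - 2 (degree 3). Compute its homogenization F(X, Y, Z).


F(X, Y, Z) = 2*X**3 + X**2*Y + 2*X**2*Z - 2*X*Y**2 + 2*X*Y*Z + 3*Y**3 - Y**2*Z + 3*Y*Z**2 - 2*Z**3

deg(f) = 3.
Substitute x = X/Z, y = Y/Z into f, then multiply by Z^3.
  monomial 2·x^3·y^0 ↦ 2·X^3·Y^0·Z^0.
  monomial 1·x^2·y^1 ↦ 1·X^2·Y^1·Z^0.
  monomial 2·x^2·y^0 ↦ 2·X^2·Y^0·Z^1.
  monomial -2·x^1·y^2 ↦ -2·X^1·Y^2·Z^0.
  monomial 2·x^1·y^1 ↦ 2·X^1·Y^1·Z^1.
  monomial 3·x^0·y^3 ↦ 3·X^0·Y^3·Z^0.
  monomial -1·x^0·y^2 ↦ -1·X^0·Y^2·Z^1.
  monomial 3·x^0·y^1 ↦ 3·X^0·Y^1·Z^2.
  monomial -2·x^0·y^0 ↦ -2·X^0·Y^0·Z^3.
Collecting: F(X, Y, Z) = 2*X**3 + X**2*Y + 2*X**2*Z - 2*X*Y**2 + 2*X*Y*Z + 3*Y**3 - Y**2*Z + 3*Y*Z**2 - 2*Z**3.


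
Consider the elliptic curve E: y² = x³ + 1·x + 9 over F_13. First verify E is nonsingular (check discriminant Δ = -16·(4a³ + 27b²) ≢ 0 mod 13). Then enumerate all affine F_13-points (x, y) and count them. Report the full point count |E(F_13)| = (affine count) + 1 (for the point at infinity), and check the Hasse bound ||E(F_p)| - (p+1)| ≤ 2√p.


Affine points = {(0, 3), (0, 10), (3, 0), (4, 5), (4, 8), (5, 3), (5, 10), (6, 6), (6, 7), (8, 3), (8, 10), (11, 5), (11, 8)}; affine count = 13; |E(F_13)| = 14.

Discriminant check: Δ ∝ 4a³ + 27b² = 4·1³ + 27·9² = 4·1 + 27·81 ≡ 7 (mod 13). Nonzero ⇒ E is nonsingular.
For each x ∈ F_13, compute rhs = x³ + 1·x + 9 mod 13, then count y ∈ F_13 with y² ≡ rhs.
  x = 0: rhs = 9, matching y values: 3, 10 (2 points).
  x = 1: rhs = 11, matching y values: none (0 points).
  x = 2: rhs = 6, matching y values: none (0 points).
  x = 3: rhs = 0, matching y values: 0 (1 points).
  x = 4: rhs = 12, matching y values: 5, 8 (2 points).
  x = 5: rhs = 9, matching y values: 3, 10 (2 points).
  x = 6: rhs = 10, matching y values: 6, 7 (2 points).
  x = 7: rhs = 8, matching y values: none (0 points).
  x = 8: rhs = 9, matching y values: 3, 10 (2 points).
  x = 9: rhs = 6, matching y values: none (0 points).
  x = 10: rhs = 5, matching y values: none (0 points).
  x = 11: rhs = 12, matching y values: 5, 8 (2 points).
  x = 12: rhs = 7, matching y values: none (0 points).
Total affine count: 13.
Full point count |E(F_13)| = 13 + 1 = 14.
Hasse bound: |14 − (13+1)| = |0| = 0 ≤ 2√13 ≈ 7.2111 ✓.


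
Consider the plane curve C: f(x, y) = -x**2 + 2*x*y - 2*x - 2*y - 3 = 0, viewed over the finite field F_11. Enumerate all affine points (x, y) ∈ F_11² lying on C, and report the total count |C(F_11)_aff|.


Affine F_11-points: {(0, 4), (2, 0), (3, 10), (4, 10), (5, 2), (6, 4), (7, 0), (8, 2), (9, 5), (10, 5)}; count = 10.

For each of the 121 pairs (x, y) ∈ F_11², evaluate f(x, y) mod 11. Record the zeros.
  x = 0: [0↦8, 1↦6, 2↦4, 3↦2, 4↦0, 5↦9, 6↦7, 7↦5, 8↦3, 9↦1, 10↦10]  zeros at y ∈ {4}
  x = 1: [0↦5, 1↦5, 2↦5, 3↦5, 4↦5, 5↦5, 6↦5, 7↦5, 8↦5, 9↦5, 10↦5]  zeros at y ∈ ∅
  x = 2: [0↦0, 1↦2, 2↦4, 3↦6, 4↦8, 5↦10, 6↦1, 7↦3, 8↦5, 9↦7, 10↦9]  zeros at y ∈ {0}
  x = 3: [0↦4, 1↦8, 2↦1, 3↦5, 4↦9, 5↦2, 6↦6, 7↦10, 8↦3, 9↦7, 10↦0]  zeros at y ∈ {10}
  x = 4: [0↦6, 1↦1, 2↦7, 3↦2, 4↦8, 5↦3, 6↦9, 7↦4, 8↦10, 9↦5, 10↦0]  zeros at y ∈ {10}
  x = 5: [0↦6, 1↦3, 2↦0, 3↦8, 4↦5, 5↦2, 6↦10, 7↦7, 8↦4, 9↦1, 10↦9]  zeros at y ∈ {2}
  x = 6: [0↦4, 1↦3, 2↦2, 3↦1, 4↦0, 5↦10, 6↦9, 7↦8, 8↦7, 9↦6, 10↦5]  zeros at y ∈ {4}
  x = 7: [0↦0, 1↦1, 2↦2, 3↦3, 4↦4, 5↦5, 6↦6, 7↦7, 8↦8, 9↦9, 10↦10]  zeros at y ∈ {0}
  x = 8: [0↦5, 1↦8, 2↦0, 3↦3, 4↦6, 5↦9, 6↦1, 7↦4, 8↦7, 9↦10, 10↦2]  zeros at y ∈ {2}
  x = 9: [0↦8, 1↦2, 2↦7, 3↦1, 4↦6, 5↦0, 6↦5, 7↦10, 8↦4, 9↦9, 10↦3]  zeros at y ∈ {5}
  x = 10: [0↦9, 1↦5, 2↦1, 3↦8, 4↦4, 5↦0, 6↦7, 7↦3, 8↦10, 9↦6, 10↦2]  zeros at y ∈ {5}
Collecting zeros: affine points = {(0, 4), (2, 0), (3, 10), (4, 10), (5, 2), (6, 4), (7, 0), (8, 2), (9, 5), (10, 5)}.
Total count |C(F_11)_aff| = 10.
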